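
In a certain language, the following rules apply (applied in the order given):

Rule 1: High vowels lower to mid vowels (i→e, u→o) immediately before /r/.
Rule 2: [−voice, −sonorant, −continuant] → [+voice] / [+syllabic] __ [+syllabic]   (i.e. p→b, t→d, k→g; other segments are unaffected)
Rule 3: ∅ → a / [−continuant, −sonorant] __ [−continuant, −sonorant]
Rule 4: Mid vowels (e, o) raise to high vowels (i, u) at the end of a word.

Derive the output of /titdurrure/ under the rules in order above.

Rule 1 (pre-rhotic lowering): /u/ is a high vowel immediately before /r/, so it lowers to [o]. /u/ is a high vowel immediately before /r/, so it lowers to [o]. /titdurrure/ → titdorrore.
Rule 2 (intervocalic voicing): no segment meets the environment; /titdorrore/ is unchanged.
Rule 3 (stop-cluster a-epenthesis): /t/ and /d/ form a stop–stop cluster, so [a] is inserted between them. /titdorrore/ → titadorrore.
Rule 4 (final vowel raising): /e/ is a mid vowel in word-final position, so it raises to [i]. /titadorrore/ → titadorrori.

titadorrori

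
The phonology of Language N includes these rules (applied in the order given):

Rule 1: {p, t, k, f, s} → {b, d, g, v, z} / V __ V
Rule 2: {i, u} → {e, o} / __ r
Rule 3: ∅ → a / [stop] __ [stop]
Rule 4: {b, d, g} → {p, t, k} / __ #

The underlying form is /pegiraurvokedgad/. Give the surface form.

Rule 1 (intervocalic voicing): /k/ is a voiceless obstruent between vowels /o/ and /e/, so it voices to [g]. /pegiraurvokedgad/ → pegiraurvogedgad.
Rule 2 (pre-rhotic lowering): /i/ is a high vowel immediately before /r/, so it lowers to [e]. /u/ is a high vowel immediately before /r/, so it lowers to [o]. /pegiraurvogedgad/ → pegeraorvogedgad.
Rule 3 (stop-cluster a-epenthesis): /d/ and /g/ form a stop–stop cluster, so [a] is inserted between them. /pegeraorvogedgad/ → pegeraorvogedagad.
Rule 4 (final devoicing): /d/ is a voiced stop in word-final position, so it devoices to [t]. /pegeraorvogedagad/ → pegeraorvogedagat.

pegeraorvogedagat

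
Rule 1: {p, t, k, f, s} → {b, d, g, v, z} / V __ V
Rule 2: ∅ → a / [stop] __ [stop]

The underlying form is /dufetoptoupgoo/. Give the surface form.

Rule 1 (intervocalic voicing): /f/ is a voiceless obstruent between vowels /u/ and /e/, so it voices to [v]. /t/ is a voiceless obstruent between vowels /e/ and /o/, so it voices to [d]. /dufetoptoupgoo/ → duvedoptoupgoo.
Rule 2 (stop-cluster a-epenthesis): /p/ and /t/ form a stop–stop cluster, so [a] is inserted between them. /p/ and /g/ form a stop–stop cluster, so [a] is inserted between them. /duvedoptoupgoo/ → duvedopatoupagoo.

duvedopatoupagoo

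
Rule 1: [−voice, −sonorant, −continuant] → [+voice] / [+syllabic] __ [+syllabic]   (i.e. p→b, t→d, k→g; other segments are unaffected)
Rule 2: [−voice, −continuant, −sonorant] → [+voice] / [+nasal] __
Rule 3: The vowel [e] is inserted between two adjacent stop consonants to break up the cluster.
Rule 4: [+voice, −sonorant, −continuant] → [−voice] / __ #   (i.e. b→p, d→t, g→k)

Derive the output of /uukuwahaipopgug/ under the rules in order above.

Rule 1 (intervocalic voicing): /k/ is a voiceless stop between vowels /u/ and /u/, so it voices to [g]. /p/ is a voiceless stop between vowels /i/ and /o/, so it voices to [b]. /uukuwahaipopgug/ → uuguwahaibopgug.
Rule 2 (post-nasal voicing): no segment meets the environment; /uuguwahaibopgug/ is unchanged.
Rule 3 (stop-cluster e-epenthesis): /p/ and /g/ form a stop–stop cluster, so [e] is inserted between them. /uuguwahaibopgug/ → uuguwahaibopegug.
Rule 4 (final devoicing): /g/ is a voiced stop in word-final position, so it devoices to [k]. /uuguwahaibopegug/ → uuguwahaibopeguk.

uuguwahaibopeguk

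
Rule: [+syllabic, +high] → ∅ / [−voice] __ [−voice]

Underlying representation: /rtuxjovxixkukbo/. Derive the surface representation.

/u/ is a high vowel flanked by voiceless consonants /t/ and /x/, so it deletes.
/i/ is a high vowel flanked by voiceless consonants /x/ and /x/, so it deletes.
/u/ is a high vowel flanked by voiceless consonants /k/ and /k/, so it deletes.
Surface form: [rtxjovxxkkbo].

rtxjovxxkkbo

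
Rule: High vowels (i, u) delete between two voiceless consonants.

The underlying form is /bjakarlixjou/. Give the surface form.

No segment of /bjakarlixjou/ meets the structural description of the rule, so the form surfaces unchanged.

bjakarlixjou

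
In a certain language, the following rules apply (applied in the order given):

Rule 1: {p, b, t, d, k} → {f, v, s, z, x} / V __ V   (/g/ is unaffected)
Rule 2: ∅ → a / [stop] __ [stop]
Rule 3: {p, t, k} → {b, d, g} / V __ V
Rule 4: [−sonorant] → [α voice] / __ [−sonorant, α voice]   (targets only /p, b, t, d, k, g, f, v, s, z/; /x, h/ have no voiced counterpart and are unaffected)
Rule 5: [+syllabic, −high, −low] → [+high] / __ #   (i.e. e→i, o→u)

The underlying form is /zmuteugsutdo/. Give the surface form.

Rule 1 (intervocalic spirantization): /t/ is a stop between vowels /u/ and /e/, so it spirantizes to the fricative [s]. /zmuteugsutdo/ → zmuseugsutdo.
Rule 2 (stop-cluster a-epenthesis): /t/ and /d/ form a stop–stop cluster, so [a] is inserted between them. /zmuseugsutdo/ → zmuseugsutado.
Rule 3 (intervocalic voicing): /t/ is a voiceless stop between vowels /u/ and /a/, so it voices to [d]. /zmuseugsutado/ → zmuseugsudado.
Rule 4 (regressive voicing assimilation): /g/ precedes the voiceless obstruent /s/, so it devoices to [k] by assimilation. /zmuseugsudado/ → zmuseuksudado.
Rule 5 (final vowel raising): /o/ is a mid vowel in word-final position, so it raises to [u]. /zmuseuksudado/ → zmuseuksudadu.

zmuseuksudadu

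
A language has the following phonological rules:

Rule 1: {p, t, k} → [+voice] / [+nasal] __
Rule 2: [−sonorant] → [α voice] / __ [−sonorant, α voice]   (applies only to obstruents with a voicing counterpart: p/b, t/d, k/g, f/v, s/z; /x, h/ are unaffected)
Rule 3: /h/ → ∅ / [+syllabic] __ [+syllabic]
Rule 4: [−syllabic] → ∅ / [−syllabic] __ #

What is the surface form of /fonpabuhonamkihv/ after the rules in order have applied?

fonbabuonamgih

Rule 1 (post-nasal voicing): /p/ is a voiceless stop immediately after the nasal /n/, so it voices to [b]. /k/ is a voiceless stop immediately after the nasal /m/, so it voices to [g]. /fonpabuhonamkihv/ → fonbabuhonamgihv.
Rule 2 (regressive voicing assimilation): no segment meets the environment; /fonbabuhonamgihv/ is unchanged.
Rule 3 (intervocalic h-deletion): /h/ occurs between vowels /u/ and /o/, so it deletes. /fonbabuhonamgihv/ → fonbabuonamgihv.
Rule 4 (final cluster simplification): /v/ is the second consonant of a word-final cluster /hv/, so it deletes. /fonbabuonamgihv/ → fonbabuonamgih.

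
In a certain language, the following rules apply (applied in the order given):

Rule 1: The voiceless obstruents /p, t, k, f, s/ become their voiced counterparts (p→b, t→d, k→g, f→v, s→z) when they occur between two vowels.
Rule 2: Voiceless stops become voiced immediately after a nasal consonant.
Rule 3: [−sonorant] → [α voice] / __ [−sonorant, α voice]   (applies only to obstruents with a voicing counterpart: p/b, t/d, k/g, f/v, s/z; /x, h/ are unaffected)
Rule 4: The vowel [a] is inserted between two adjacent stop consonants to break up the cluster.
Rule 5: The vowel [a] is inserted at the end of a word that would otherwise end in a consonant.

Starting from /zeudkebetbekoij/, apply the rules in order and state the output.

Rule 1 (intervocalic voicing): /k/ is a voiceless obstruent between vowels /e/ and /o/, so it voices to [g]. /zeudkebetbekoij/ → zeudkebetbegoij.
Rule 2 (post-nasal voicing): no segment meets the environment; /zeudkebetbegoij/ is unchanged.
Rule 3 (regressive voicing assimilation): /d/ precedes the voiceless obstruent /k/, so it devoices to [t] by assimilation. /t/ precedes the voiced obstruent /b/, so it voices to [d] by assimilation. /zeudkebetbegoij/ → zeutkebedbegoij.
Rule 4 (stop-cluster a-epenthesis): /t/ and /k/ form a stop–stop cluster, so [a] is inserted between them. /d/ and /b/ form a stop–stop cluster, so [a] is inserted between them. /zeutkebedbegoij/ → zeutakebedabegoij.
Rule 5 (final a-epenthesis): the form ends in the consonant /j/, so [a] is inserted word-finally. /zeutakebedabegoij/ → zeutakebedabegoija.

zeutakebedabegoija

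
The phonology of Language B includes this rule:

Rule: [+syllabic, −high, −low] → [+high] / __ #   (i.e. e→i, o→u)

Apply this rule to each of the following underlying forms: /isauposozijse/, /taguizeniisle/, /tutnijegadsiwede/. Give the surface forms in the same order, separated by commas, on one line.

isauposozijsi, taguizeniisli, tutnijegadsiwedi

/isauposozijse/: /e/ is a mid vowel in word-final position, so it raises to [i]. → [isauposozijsi].
/taguizeniisle/: /e/ is a mid vowel in word-final position, so it raises to [i]. → [taguizeniisli].
/tutnijegadsiwede/: /e/ is a mid vowel in word-final position, so it raises to [i]. → [tutnijegadsiwedi].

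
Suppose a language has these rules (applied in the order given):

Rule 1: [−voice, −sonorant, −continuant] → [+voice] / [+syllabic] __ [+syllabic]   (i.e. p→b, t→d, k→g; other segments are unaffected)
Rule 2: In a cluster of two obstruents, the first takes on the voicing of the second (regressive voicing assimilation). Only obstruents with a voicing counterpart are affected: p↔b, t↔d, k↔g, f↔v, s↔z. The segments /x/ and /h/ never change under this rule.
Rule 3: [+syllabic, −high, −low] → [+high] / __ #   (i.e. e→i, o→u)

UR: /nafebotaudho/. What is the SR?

Rule 1 (intervocalic voicing): /t/ is a voiceless stop between vowels /o/ and /a/, so it voices to [d]. /nafebotaudho/ → nafebodaudho.
Rule 2 (regressive voicing assimilation): /d/ precedes the voiceless obstruent /h/, so it devoices to [t] by assimilation. /nafebodaudho/ → nafebodautho.
Rule 3 (final vowel raising): /o/ is a mid vowel in word-final position, so it raises to [u]. /nafebodautho/ → nafebodauthu.

nafebodauthu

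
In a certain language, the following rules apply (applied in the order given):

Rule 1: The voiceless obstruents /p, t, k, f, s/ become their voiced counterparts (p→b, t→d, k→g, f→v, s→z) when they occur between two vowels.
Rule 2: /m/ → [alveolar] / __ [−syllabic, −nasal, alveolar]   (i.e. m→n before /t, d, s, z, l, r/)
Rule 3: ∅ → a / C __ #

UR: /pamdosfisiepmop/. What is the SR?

Rule 1 (intervocalic voicing): /s/ is a voiceless obstruent between vowels /i/ and /i/, so it voices to [z]. /pamdosfisiepmop/ → pamdosfiziepmop.
Rule 2 (nasal place assimilation): /m/ precedes the alveolar consonant /d/, so it assimilates in place to [n]. /pamdosfiziepmop/ → pandosfiziepmop.
Rule 3 (final a-epenthesis): the form ends in the consonant /p/, so [a] is inserted word-finally. /pandosfiziepmop/ → pandosfiziepmopa.

pandosfiziepmopa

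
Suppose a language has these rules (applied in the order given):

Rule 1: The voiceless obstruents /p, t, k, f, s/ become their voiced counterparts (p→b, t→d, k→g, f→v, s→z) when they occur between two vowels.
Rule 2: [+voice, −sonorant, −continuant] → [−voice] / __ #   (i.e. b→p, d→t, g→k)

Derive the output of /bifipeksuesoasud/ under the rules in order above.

Rule 1 (intervocalic voicing): /f/ is a voiceless obstruent between vowels /i/ and /i/, so it voices to [v]. /p/ is a voiceless obstruent between vowels /i/ and /e/, so it voices to [b]. /s/ is a voiceless obstruent between vowels /e/ and /o/, so it voices to [z]. /s/ is a voiceless obstruent between vowels /a/ and /u/, so it voices to [z]. /bifipeksuesoasud/ → bivibeksuezoazud.
Rule 2 (final devoicing): /d/ is a voiced stop in word-final position, so it devoices to [t]. /bivibeksuezoazud/ → bivibeksuezoazut.

bivibeksuezoazut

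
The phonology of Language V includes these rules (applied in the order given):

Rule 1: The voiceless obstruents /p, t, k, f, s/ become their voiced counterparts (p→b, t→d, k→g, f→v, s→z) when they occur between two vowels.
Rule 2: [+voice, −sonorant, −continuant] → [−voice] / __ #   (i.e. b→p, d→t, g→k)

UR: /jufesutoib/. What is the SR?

Rule 1 (intervocalic voicing): /f/ is a voiceless obstruent between vowels /u/ and /e/, so it voices to [v]. /s/ is a voiceless obstruent between vowels /e/ and /u/, so it voices to [z]. /t/ is a voiceless obstruent between vowels /u/ and /o/, so it voices to [d]. /jufesutoib/ → juvezudoib.
Rule 2 (final devoicing): /b/ is a voiced stop in word-final position, so it devoices to [p]. /juvezudoib/ → juvezudoip.

juvezudoip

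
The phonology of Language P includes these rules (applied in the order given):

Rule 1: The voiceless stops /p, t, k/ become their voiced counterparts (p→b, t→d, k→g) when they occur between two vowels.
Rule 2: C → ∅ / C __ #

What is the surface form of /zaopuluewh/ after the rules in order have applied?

Rule 1 (intervocalic voicing): /p/ is a voiceless stop between vowels /o/ and /u/, so it voices to [b]. /zaopuluewh/ → zaobuluewh.
Rule 2 (final cluster simplification): /h/ is the second consonant of a word-final cluster /wh/, so it deletes. /zaobuluewh/ → zaobuluew.

zaobuluew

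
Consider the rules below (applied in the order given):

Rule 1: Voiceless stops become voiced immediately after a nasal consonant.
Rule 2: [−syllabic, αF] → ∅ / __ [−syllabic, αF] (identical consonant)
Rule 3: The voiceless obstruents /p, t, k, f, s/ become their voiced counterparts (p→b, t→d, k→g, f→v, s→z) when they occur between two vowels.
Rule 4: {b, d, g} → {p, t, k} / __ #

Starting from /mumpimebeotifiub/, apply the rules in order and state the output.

Rule 1 (post-nasal voicing): /p/ is a voiceless stop immediately after the nasal /m/, so it voices to [b]. /mumpimebeotifiub/ → mumbimebeotifiub.
Rule 2 (degemination): no segment meets the environment; /mumbimebeotifiub/ is unchanged.
Rule 3 (intervocalic voicing): /t/ is a voiceless obstruent between vowels /o/ and /i/, so it voices to [d]. /f/ is a voiceless obstruent between vowels /i/ and /i/, so it voices to [v]. /mumbimebeotifiub/ → mumbimebeodiviub.
Rule 4 (final devoicing): /b/ is a voiced stop in word-final position, so it devoices to [p]. /mumbimebeodiviub/ → mumbimebeodiviup.

mumbimebeodiviup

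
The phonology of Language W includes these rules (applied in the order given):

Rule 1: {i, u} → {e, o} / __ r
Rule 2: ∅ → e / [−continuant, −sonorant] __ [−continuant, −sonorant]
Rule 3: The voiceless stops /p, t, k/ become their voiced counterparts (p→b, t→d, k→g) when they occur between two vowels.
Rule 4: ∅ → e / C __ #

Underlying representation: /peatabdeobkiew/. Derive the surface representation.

Rule 1 (pre-rhotic lowering): no segment meets the environment; /peatabdeobkiew/ is unchanged.
Rule 2 (stop-cluster e-epenthesis): /b/ and /d/ form a stop–stop cluster, so [e] is inserted between them. /b/ and /k/ form a stop–stop cluster, so [e] is inserted between them. /peatabdeobkiew/ → peatabedeobekiew.
Rule 3 (intervocalic voicing): /t/ is a voiceless stop between vowels /a/ and /a/, so it voices to [d]. /k/ is a voiceless stop between vowels /e/ and /i/, so it voices to [g]. /peatabedeobekiew/ → peadabedeobegiew.
Rule 4 (final e-epenthesis): the form ends in the consonant /w/, so [e] is inserted word-finally. /peadabedeobegiew/ → peadabedeobegiewe.

peadabedeobegiewe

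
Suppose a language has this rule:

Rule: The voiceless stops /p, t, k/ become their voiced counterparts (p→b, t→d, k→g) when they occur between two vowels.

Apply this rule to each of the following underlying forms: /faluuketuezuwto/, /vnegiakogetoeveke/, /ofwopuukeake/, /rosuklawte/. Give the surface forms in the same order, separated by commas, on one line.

/faluuketuezuwto/: /k/ is a voiceless stop between vowels /u/ and /e/, so it voices to [g]. /t/ is a voiceless stop between vowels /e/ and /u/, so it voices to [d]. → [faluugeduezuwto].
/vnegiakogetoeveke/: /k/ is a voiceless stop between vowels /a/ and /o/, so it voices to [g]. /t/ is a voiceless stop between vowels /e/ and /o/, so it voices to [d]. /k/ is a voiceless stop between vowels /e/ and /e/, so it voices to [g]. → [vnegiagogedoevege].
/ofwopuukeake/: /p/ is a voiceless stop between vowels /o/ and /u/, so it voices to [b]. /k/ is a voiceless stop between vowels /u/ and /e/, so it voices to [g]. /k/ is a voiceless stop between vowels /a/ and /e/, so it voices to [g]. → [ofwobuugeage].
/rosuklawte/: the rule's environment is not met; surfaces unchanged as [rosuklawte].

faluugeduezuwto, vnegiagogedoevege, ofwobuugeage, rosuklawte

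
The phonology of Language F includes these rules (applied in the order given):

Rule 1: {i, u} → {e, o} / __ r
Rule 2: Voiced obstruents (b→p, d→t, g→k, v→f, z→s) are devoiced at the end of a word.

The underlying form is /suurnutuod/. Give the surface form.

Rule 1 (pre-rhotic lowering): /u/ is a high vowel immediately before /r/, so it lowers to [o]. /suurnutuod/ → suornutuod.
Rule 2 (final devoicing): /d/ is a voiced obstruent in word-final position, so it devoices to [t]. /suornutuod/ → suornutuot.

suornutuot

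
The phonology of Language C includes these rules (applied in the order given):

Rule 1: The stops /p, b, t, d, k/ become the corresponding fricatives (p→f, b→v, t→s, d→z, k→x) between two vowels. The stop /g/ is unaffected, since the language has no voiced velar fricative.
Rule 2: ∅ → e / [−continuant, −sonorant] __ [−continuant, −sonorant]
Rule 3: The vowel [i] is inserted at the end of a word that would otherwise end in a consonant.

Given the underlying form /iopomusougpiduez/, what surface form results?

iofomusougepizuezi

Rule 1 (intervocalic spirantization): /p/ is a stop between vowels /o/ and /o/, so it spirantizes to the fricative [f]. /d/ is a stop between vowels /i/ and /u/, so it spirantizes to the fricative [z]. /iopomusougpiduez/ → iofomusougpizuez.
Rule 2 (stop-cluster e-epenthesis): /g/ and /p/ form a stop–stop cluster, so [e] is inserted between them. /iofomusougpizuez/ → iofomusougepizuez.
Rule 3 (final i-epenthesis): the form ends in the consonant /z/, so [i] is inserted word-finally. /iofomusougepizuez/ → iofomusougepizuezi.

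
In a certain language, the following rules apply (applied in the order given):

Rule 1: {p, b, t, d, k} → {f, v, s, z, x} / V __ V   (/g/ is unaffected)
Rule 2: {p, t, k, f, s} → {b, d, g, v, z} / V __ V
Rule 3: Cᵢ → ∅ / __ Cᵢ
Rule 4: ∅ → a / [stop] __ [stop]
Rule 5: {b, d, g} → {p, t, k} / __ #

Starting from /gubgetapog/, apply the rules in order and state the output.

Rule 1 (intervocalic spirantization): /t/ is a stop between vowels /e/ and /a/, so it spirantizes to the fricative [s]. /p/ is a stop between vowels /a/ and /o/, so it spirantizes to the fricative [f]. /gubgetapog/ → gubgesafog.
Rule 2 (intervocalic voicing): /s/ is a voiceless obstruent between vowels /e/ and /a/, so it voices to [z]. /f/ is a voiceless obstruent between vowels /a/ and /o/, so it voices to [v]. /gubgesafog/ → gubgezavog.
Rule 3 (degemination): no segment meets the environment; /gubgezavog/ is unchanged.
Rule 4 (stop-cluster a-epenthesis): /b/ and /g/ form a stop–stop cluster, so [a] is inserted between them. /gubgezavog/ → gubagezavog.
Rule 5 (final devoicing): /g/ is a voiced stop in word-final position, so it devoices to [k]. /gubagezavog/ → gubagezavok.

gubagezavok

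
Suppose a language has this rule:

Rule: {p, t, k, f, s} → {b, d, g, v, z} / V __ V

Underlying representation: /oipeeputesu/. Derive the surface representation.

/p/ is a voiceless obstruent between vowels /i/ and /e/, so it voices to [b].
/p/ is a voiceless obstruent between vowels /e/ and /u/, so it voices to [b].
/t/ is a voiceless obstruent between vowels /u/ and /e/, so it voices to [d].
/s/ is a voiceless obstruent between vowels /e/ and /u/, so it voices to [z].
Surface form: [oibeebudezu].

oibeebudezu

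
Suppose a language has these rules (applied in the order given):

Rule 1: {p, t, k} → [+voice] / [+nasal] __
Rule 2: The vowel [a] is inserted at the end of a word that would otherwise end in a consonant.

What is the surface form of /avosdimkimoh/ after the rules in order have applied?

Rule 1 (post-nasal voicing): /k/ is a voiceless stop immediately after the nasal /m/, so it voices to [g]. /avosdimkimoh/ → avosdimgimoh.
Rule 2 (final a-epenthesis): the form ends in the consonant /h/, so [a] is inserted word-finally. /avosdimgimoh/ → avosdimgimoha.

avosdimgimoha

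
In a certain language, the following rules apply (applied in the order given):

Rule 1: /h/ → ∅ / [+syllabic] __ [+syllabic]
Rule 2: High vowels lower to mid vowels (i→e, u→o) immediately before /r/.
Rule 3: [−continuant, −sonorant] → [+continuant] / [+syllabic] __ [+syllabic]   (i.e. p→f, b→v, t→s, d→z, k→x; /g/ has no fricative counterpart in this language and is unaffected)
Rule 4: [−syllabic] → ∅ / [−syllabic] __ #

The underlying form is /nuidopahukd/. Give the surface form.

nuizofauk

Rule 1 (intervocalic h-deletion): /h/ occurs between vowels /a/ and /u/, so it deletes. /nuidopahukd/ → nuidopaukd.
Rule 2 (pre-rhotic lowering): no segment meets the environment; /nuidopaukd/ is unchanged.
Rule 3 (intervocalic spirantization): /d/ is a stop between vowels /i/ and /o/, so it spirantizes to the fricative [z]. /p/ is a stop between vowels /o/ and /a/, so it spirantizes to the fricative [f]. /nuidopaukd/ → nuizofaukd.
Rule 4 (final cluster simplification): /d/ is the second consonant of a word-final cluster /kd/, so it deletes. /nuizofaukd/ → nuizofauk.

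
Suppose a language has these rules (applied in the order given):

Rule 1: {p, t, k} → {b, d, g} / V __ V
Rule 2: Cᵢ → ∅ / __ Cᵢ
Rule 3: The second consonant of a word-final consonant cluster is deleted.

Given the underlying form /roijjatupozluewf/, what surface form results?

roijadubozluew

Rule 1 (intervocalic voicing): /t/ is a voiceless stop between vowels /a/ and /u/, so it voices to [d]. /p/ is a voiceless stop between vowels /u/ and /o/, so it voices to [b]. /roijjatupozluewf/ → roijjadubozluewf.
Rule 2 (degemination): /jj/ is a geminate; the first /j/ deletes. /roijjadubozluewf/ → roijadubozluewf.
Rule 3 (final cluster simplification): /f/ is the second consonant of a word-final cluster /wf/, so it deletes. /roijadubozluewf/ → roijadubozluew.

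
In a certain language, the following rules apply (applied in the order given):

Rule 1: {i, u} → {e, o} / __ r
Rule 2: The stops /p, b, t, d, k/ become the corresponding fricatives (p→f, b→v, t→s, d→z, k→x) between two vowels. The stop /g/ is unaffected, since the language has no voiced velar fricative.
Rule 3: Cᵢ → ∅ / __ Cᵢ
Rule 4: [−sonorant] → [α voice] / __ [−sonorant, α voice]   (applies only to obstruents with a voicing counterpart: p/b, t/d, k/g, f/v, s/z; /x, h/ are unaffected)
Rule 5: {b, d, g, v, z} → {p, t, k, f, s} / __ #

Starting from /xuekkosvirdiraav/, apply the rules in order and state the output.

Rule 1 (pre-rhotic lowering): /i/ is a high vowel immediately before /r/, so it lowers to [e]. /i/ is a high vowel immediately before /r/, so it lowers to [e]. /xuekkosvirdiraav/ → xuekkosverderaav.
Rule 2 (intervocalic spirantization): no segment meets the environment; /xuekkosverderaav/ is unchanged.
Rule 3 (degemination): /kk/ is a geminate; the first /k/ deletes. /xuekkosverderaav/ → xuekosverderaav.
Rule 4 (regressive voicing assimilation): /s/ precedes the voiced obstruent /v/, so it voices to [z] by assimilation. /xuekosverderaav/ → xuekozverderaav.
Rule 5 (final devoicing): /v/ is a voiced obstruent in word-final position, so it devoices to [f]. /xuekozverderaav/ → xuekozverderaaf.

xuekozverderaaf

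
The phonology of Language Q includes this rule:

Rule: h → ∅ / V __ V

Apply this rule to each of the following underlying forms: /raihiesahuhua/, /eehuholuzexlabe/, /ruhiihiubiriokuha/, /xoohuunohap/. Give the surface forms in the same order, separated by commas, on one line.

raiiesauua, eeuoluzexlabe, ruiiiubiriokua, xoouunoap

/raihiesahuhua/: /h/ occurs between vowels /i/ and /i/, so it deletes. /h/ occurs between vowels /a/ and /u/, so it deletes. /h/ occurs between vowels /u/ and /u/, so it deletes. → [raiiesauua].
/eehuholuzexlabe/: /h/ occurs between vowels /e/ and /u/, so it deletes. /h/ occurs between vowels /u/ and /o/, so it deletes. → [eeuoluzexlabe].
/ruhiihiubiriokuha/: /h/ occurs between vowels /u/ and /i/, so it deletes. /h/ occurs between vowels /i/ and /i/, so it deletes. /h/ occurs between vowels /u/ and /a/, so it deletes. → [ruiiiubiriokua].
/xoohuunohap/: /h/ occurs between vowels /o/ and /u/, so it deletes. /h/ occurs between vowels /o/ and /a/, so it deletes. → [xoouunoap].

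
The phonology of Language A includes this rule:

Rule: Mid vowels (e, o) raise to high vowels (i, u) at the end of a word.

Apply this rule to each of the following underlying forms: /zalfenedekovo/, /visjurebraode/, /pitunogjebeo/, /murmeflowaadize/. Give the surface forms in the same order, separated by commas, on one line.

/zalfenedekovo/: /o/ is a mid vowel in word-final position, so it raises to [u]. → [zalfenedekovu].
/visjurebraode/: /e/ is a mid vowel in word-final position, so it raises to [i]. → [visjurebraodi].
/pitunogjebeo/: /o/ is a mid vowel in word-final position, so it raises to [u]. → [pitunogjebeu].
/murmeflowaadize/: /e/ is a mid vowel in word-final position, so it raises to [i]. → [murmeflowaadizi].

zalfenedekovu, visjurebraodi, pitunogjebeu, murmeflowaadizi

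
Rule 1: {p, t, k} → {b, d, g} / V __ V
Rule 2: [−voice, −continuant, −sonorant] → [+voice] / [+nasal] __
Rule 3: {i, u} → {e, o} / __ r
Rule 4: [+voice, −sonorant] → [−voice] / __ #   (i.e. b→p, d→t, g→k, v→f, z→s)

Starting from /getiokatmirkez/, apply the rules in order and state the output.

Rule 1 (intervocalic voicing): /t/ is a voiceless stop between vowels /e/ and /i/, so it voices to [d]. /k/ is a voiceless stop between vowels /o/ and /a/, so it voices to [g]. /getiokatmirkez/ → gediogatmirkez.
Rule 2 (post-nasal voicing): no segment meets the environment; /gediogatmirkez/ is unchanged.
Rule 3 (pre-rhotic lowering): /i/ is a high vowel immediately before /r/, so it lowers to [e]. /gediogatmirkez/ → gediogatmerkez.
Rule 4 (final devoicing): /z/ is a voiced obstruent in word-final position, so it devoices to [s]. /gediogatmerkez/ → gediogatmerkes.

gediogatmerkes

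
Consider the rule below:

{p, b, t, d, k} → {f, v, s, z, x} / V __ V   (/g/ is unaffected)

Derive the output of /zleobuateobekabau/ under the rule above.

zleovuaseovexavau

/b/ is a stop between vowels /o/ and /u/, so it spirantizes to the fricative [v].
/t/ is a stop between vowels /a/ and /e/, so it spirantizes to the fricative [s].
/b/ is a stop between vowels /o/ and /e/, so it spirantizes to the fricative [v].
/k/ is a stop between vowels /e/ and /a/, so it spirantizes to the fricative [x].
/b/ is a stop between vowels /a/ and /a/, so it spirantizes to the fricative [v].
Surface form: [zleovuaseovexavau].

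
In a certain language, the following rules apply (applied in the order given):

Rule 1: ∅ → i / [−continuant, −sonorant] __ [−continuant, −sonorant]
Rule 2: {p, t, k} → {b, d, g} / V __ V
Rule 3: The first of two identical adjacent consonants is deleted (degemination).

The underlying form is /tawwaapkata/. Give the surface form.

Rule 1 (stop-cluster i-epenthesis): /p/ and /k/ form a stop–stop cluster, so [i] is inserted between them. /tawwaapkata/ → tawwaapikata.
Rule 2 (intervocalic voicing): /p/ is a voiceless stop between vowels /a/ and /i/, so it voices to [b]. /k/ is a voiceless stop between vowels /i/ and /a/, so it voices to [g]. /t/ is a voiceless stop between vowels /a/ and /a/, so it voices to [d]. /tawwaapikata/ → tawwaabigada.
Rule 3 (degemination): /ww/ is a geminate; the first /w/ deletes. /tawwaabigada/ → tawaabigada.

tawaabigada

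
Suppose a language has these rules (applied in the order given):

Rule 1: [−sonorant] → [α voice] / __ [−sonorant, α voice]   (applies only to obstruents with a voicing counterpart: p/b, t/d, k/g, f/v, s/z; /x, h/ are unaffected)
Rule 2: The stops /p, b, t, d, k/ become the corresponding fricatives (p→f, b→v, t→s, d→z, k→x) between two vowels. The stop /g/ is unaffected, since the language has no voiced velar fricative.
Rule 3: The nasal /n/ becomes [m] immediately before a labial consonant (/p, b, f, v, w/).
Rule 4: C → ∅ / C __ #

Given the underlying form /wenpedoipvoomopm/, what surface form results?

Rule 1 (regressive voicing assimilation): /p/ precedes the voiced obstruent /v/, so it voices to [b] by assimilation. /wenpedoipvoomopm/ → wenpedoibvoomopm.
Rule 2 (intervocalic spirantization): /d/ is a stop between vowels /e/ and /o/, so it spirantizes to the fricative [z]. /wenpedoibvoomopm/ → wenpezoibvoomopm.
Rule 3 (nasal place assimilation): /n/ precedes the labial consonant /p/, so it assimilates in place to [m]. /wenpezoibvoomopm/ → wempezoibvoomopm.
Rule 4 (final cluster simplification): /m/ is the second consonant of a word-final cluster /pm/, so it deletes. /wempezoibvoomopm/ → wempezoibvoomop.

wempezoibvoomop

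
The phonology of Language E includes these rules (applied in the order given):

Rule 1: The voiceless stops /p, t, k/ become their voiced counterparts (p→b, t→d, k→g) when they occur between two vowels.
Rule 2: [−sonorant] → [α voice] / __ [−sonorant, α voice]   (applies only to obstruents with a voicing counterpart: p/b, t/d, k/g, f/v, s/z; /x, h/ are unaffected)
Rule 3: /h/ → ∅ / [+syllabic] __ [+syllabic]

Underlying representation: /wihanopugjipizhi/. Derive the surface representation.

wianobugjibishi

Rule 1 (intervocalic voicing): /p/ is a voiceless stop between vowels /o/ and /u/, so it voices to [b]. /p/ is a voiceless stop between vowels /i/ and /i/, so it voices to [b]. /wihanopugjipizhi/ → wihanobugjibizhi.
Rule 2 (regressive voicing assimilation): /z/ precedes the voiceless obstruent /h/, so it devoices to [s] by assimilation. /wihanobugjibizhi/ → wihanobugjibishi.
Rule 3 (intervocalic h-deletion): /h/ occurs between vowels /i/ and /a/, so it deletes. /wihanobugjibishi/ → wianobugjibishi.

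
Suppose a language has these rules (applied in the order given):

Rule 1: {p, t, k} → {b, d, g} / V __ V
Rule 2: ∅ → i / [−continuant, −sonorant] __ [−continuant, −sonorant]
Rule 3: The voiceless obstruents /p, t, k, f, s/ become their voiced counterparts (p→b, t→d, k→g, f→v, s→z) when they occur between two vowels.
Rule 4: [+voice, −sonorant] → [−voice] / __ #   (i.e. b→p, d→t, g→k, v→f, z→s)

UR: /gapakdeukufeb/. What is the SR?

Rule 1 (intervocalic voicing): /p/ is a voiceless stop between vowels /a/ and /a/, so it voices to [b]. /k/ is a voiceless stop between vowels /u/ and /u/, so it voices to [g]. /gapakdeukufeb/ → gabakdeugufeb.
Rule 2 (stop-cluster i-epenthesis): /k/ and /d/ form a stop–stop cluster, so [i] is inserted between them. /gabakdeugufeb/ → gabakideugufeb.
Rule 3 (intervocalic voicing): /k/ is a voiceless obstruent between vowels /a/ and /i/, so it voices to [g]. /f/ is a voiceless obstruent between vowels /u/ and /e/, so it voices to [v]. /gabakideugufeb/ → gabagideuguveb.
Rule 4 (final devoicing): /b/ is a voiced obstruent in word-final position, so it devoices to [p]. /gabagideuguveb/ → gabagideuguvep.

gabagideuguvep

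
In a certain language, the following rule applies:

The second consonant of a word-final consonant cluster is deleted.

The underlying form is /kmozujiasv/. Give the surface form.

kmozujias

/v/ is the second consonant of a word-final cluster /sv/, so it deletes.
Surface form: [kmozujias].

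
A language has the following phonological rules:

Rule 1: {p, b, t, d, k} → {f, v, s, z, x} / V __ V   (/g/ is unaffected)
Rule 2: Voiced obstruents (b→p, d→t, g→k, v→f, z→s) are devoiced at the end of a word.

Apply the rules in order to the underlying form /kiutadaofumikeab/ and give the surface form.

Rule 1 (intervocalic spirantization): /t/ is a stop between vowels /u/ and /a/, so it spirantizes to the fricative [s]. /d/ is a stop between vowels /a/ and /a/, so it spirantizes to the fricative [z]. /k/ is a stop between vowels /i/ and /e/, so it spirantizes to the fricative [x]. /kiutadaofumikeab/ → kiusazaofumixeab.
Rule 2 (final devoicing): /b/ is a voiced obstruent in word-final position, so it devoices to [p]. /kiusazaofumixeab/ → kiusazaofumixeap.

kiusazaofumixeap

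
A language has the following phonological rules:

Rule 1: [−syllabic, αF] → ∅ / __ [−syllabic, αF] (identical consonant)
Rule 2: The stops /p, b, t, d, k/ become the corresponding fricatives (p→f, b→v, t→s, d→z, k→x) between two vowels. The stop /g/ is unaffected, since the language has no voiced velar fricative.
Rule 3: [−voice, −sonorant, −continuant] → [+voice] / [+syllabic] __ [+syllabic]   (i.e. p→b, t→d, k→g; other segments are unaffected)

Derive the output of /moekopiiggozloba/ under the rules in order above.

Rule 1 (degemination): /gg/ is a geminate; the first /g/ deletes. /moekopiiggozloba/ → moekopiigozloba.
Rule 2 (intervocalic spirantization): /k/ is a stop between vowels /e/ and /o/, so it spirantizes to the fricative [x]. /p/ is a stop between vowels /o/ and /i/, so it spirantizes to the fricative [f]. /b/ is a stop between vowels /o/ and /a/, so it spirantizes to the fricative [v]. /moekopiigozloba/ → moexofiigozlova.
Rule 3 (intervocalic voicing): no segment meets the environment; /moexofiigozlova/ is unchanged.

moexofiigozlova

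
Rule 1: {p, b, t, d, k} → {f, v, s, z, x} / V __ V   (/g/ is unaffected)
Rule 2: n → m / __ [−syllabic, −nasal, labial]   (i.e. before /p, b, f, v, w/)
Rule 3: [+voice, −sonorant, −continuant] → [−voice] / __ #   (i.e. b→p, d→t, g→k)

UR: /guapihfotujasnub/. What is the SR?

guafihfosujasnup

Rule 1 (intervocalic spirantization): /p/ is a stop between vowels /a/ and /i/, so it spirantizes to the fricative [f]. /t/ is a stop between vowels /o/ and /u/, so it spirantizes to the fricative [s]. /guapihfotujasnub/ → guafihfosujasnub.
Rule 2 (nasal place assimilation): no segment meets the environment; /guafihfosujasnub/ is unchanged.
Rule 3 (final devoicing): /b/ is a voiced stop in word-final position, so it devoices to [p]. /guafihfosujasnub/ → guafihfosujasnup.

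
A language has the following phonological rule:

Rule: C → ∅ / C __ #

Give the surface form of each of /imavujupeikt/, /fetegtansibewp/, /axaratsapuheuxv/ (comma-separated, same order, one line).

/imavujupeikt/: /t/ is the second consonant of a word-final cluster /kt/, so it deletes. → [imavujupeik].
/fetegtansibewp/: /p/ is the second consonant of a word-final cluster /wp/, so it deletes. → [fetegtansibew].
/axaratsapuheuxv/: /v/ is the second consonant of a word-final cluster /xv/, so it deletes. → [axaratsapuheux].

imavujupeik, fetegtansibew, axaratsapuheux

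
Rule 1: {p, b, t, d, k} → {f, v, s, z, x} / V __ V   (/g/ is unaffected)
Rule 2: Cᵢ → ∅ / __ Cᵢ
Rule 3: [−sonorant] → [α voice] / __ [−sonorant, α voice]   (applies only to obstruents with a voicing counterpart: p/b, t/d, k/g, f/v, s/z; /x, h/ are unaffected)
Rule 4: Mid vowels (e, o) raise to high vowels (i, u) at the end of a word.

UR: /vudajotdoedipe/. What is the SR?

vuzajoddoezifi

Rule 1 (intervocalic spirantization): /d/ is a stop between vowels /u/ and /a/, so it spirantizes to the fricative [z]. /d/ is a stop between vowels /e/ and /i/, so it spirantizes to the fricative [z]. /p/ is a stop between vowels /i/ and /e/, so it spirantizes to the fricative [f]. /vudajotdoedipe/ → vuzajotdoezife.
Rule 2 (degemination): no segment meets the environment; /vuzajotdoezife/ is unchanged.
Rule 3 (regressive voicing assimilation): /t/ precedes the voiced obstruent /d/, so it voices to [d] by assimilation. /vuzajotdoezife/ → vuzajoddoezife.
Rule 4 (final vowel raising): /e/ is a mid vowel in word-final position, so it raises to [i]. /vuzajoddoezife/ → vuzajoddoezifi.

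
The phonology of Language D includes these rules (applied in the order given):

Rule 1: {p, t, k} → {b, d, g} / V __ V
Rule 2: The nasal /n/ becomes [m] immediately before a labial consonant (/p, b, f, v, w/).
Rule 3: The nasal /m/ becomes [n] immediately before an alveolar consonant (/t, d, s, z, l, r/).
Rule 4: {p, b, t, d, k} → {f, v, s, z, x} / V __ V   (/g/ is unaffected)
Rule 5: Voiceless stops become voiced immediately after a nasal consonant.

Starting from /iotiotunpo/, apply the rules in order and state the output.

ioziozumbo

Rule 1 (intervocalic voicing): /t/ is a voiceless stop between vowels /o/ and /i/, so it voices to [d]. /t/ is a voiceless stop between vowels /o/ and /u/, so it voices to [d]. /iotiotunpo/ → iodiodunpo.
Rule 2 (nasal place assimilation): /n/ precedes the labial consonant /p/, so it assimilates in place to [m]. /iodiodunpo/ → iodiodumpo.
Rule 3 (nasal place assimilation): no segment meets the environment; /iodiodumpo/ is unchanged.
Rule 4 (intervocalic spirantization): /d/ is a stop between vowels /o/ and /i/, so it spirantizes to the fricative [z]. /d/ is a stop between vowels /o/ and /u/, so it spirantizes to the fricative [z]. /iodiodumpo/ → ioziozumpo.
Rule 5 (post-nasal voicing): /p/ is a voiceless stop immediately after the nasal /m/, so it voices to [b]. /ioziozumpo/ → ioziozumbo.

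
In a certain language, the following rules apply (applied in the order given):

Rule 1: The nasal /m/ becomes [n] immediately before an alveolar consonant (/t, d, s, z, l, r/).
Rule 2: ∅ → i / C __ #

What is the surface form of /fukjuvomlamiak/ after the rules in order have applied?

fukjuvonlamiaki

Rule 1 (nasal place assimilation): /m/ precedes the alveolar consonant /l/, so it assimilates in place to [n]. /fukjuvomlamiak/ → fukjuvonlamiak.
Rule 2 (final i-epenthesis): the form ends in the consonant /k/, so [i] is inserted word-finally. /fukjuvonlamiak/ → fukjuvonlamiaki.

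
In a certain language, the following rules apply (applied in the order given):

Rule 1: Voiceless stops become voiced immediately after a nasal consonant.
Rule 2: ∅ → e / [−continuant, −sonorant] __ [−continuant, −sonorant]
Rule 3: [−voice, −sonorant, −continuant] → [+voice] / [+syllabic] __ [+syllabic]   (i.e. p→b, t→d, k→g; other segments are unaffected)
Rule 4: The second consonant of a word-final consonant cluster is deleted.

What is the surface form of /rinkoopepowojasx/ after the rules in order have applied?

Rule 1 (post-nasal voicing): /k/ is a voiceless stop immediately after the nasal /n/, so it voices to [g]. /rinkoopepowojasx/ → ringoopepowojasx.
Rule 2 (stop-cluster e-epenthesis): no segment meets the environment; /ringoopepowojasx/ is unchanged.
Rule 3 (intervocalic voicing): /p/ is a voiceless stop between vowels /o/ and /e/, so it voices to [b]. /p/ is a voiceless stop between vowels /e/ and /o/, so it voices to [b]. /ringoopepowojasx/ → ringoobebowojasx.
Rule 4 (final cluster simplification): /x/ is the second consonant of a word-final cluster /sx/, so it deletes. /ringoobebowojasx/ → ringoobebowojas.

ringoobebowojas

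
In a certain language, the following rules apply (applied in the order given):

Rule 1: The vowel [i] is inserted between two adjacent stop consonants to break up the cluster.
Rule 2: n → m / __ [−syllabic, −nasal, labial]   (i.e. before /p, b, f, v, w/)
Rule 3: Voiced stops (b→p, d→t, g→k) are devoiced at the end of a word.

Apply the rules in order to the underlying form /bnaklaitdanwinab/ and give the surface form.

bnaklaitidamwinap

Rule 1 (stop-cluster i-epenthesis): /t/ and /d/ form a stop–stop cluster, so [i] is inserted between them. /bnaklaitdanwinab/ → bnaklaitidanwinab.
Rule 2 (nasal place assimilation): /n/ precedes the labial consonant /w/, so it assimilates in place to [m]. /bnaklaitidanwinab/ → bnaklaitidamwinab.
Rule 3 (final devoicing): /b/ is a voiced stop in word-final position, so it devoices to [p]. /bnaklaitidamwinab/ → bnaklaitidamwinap.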